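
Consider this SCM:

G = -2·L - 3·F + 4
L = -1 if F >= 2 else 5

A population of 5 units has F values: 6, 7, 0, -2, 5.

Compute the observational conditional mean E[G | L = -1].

-12

Conditioning on L=-1 selects the 3 unit(s) with F ∈ {6, 7, 5}. Their G values: -12, -15, -9. Mean = -12.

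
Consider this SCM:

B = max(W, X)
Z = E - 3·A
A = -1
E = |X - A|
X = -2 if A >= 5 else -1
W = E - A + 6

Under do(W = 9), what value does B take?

The intervention breaks the incoming arrows to W: W = E - A + 6 no longer applies, and W = 9.
X = -2 if A >= 5 else -1  [with A=-1]  = -1
B = max(W, X)  [with W=9, X=-1]  = 9

9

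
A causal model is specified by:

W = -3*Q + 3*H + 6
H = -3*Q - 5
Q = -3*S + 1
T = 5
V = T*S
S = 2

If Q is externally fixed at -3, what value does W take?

27

do(Q=-3) replaces the equation Q = -3*S + 1 with the constant Q = -3.
H = -3*Q - 5  [with Q=-3]  = 4
W = -3*Q + 3*H + 6  [with Q=-3, H=4]  = 27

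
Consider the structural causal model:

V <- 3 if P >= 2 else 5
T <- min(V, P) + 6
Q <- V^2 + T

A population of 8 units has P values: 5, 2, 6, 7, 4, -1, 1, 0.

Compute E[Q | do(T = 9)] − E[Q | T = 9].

6

Every unit gets T=9 under the intervention. Q values become 18, 18, 18, 18, 18, 34, 34, 34; E[Q|do(T=9)] = 24.
E[Q|T=9] averages over only the 4 units with T=9 (P = 5, 6, 7, 4): Q = 18, 18, 18, 18, mean 18.
Difference = 24 − 18 = 6.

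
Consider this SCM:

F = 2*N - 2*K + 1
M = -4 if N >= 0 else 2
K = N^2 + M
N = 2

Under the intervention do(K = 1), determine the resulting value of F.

3

The intervention breaks the incoming arrows to K: K = N^2 + M no longer applies, and K = 1.
F = 2*N - 2*K + 1  [with N=2, K=1]  = 3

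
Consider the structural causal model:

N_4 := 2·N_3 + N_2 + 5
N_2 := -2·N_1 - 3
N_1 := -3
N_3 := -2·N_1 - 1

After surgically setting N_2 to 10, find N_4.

Under do(N_2=10), the mechanism N_2 := -2·N_1 - 3 is discarded; N_2 is fixed at 10.
N_3 = -2·N_1 - 1  [with N_1=-3]  = 5
N_4 = 2·N_3 + N_2 + 5  [with N_3=5, N_2=10]  = 25

25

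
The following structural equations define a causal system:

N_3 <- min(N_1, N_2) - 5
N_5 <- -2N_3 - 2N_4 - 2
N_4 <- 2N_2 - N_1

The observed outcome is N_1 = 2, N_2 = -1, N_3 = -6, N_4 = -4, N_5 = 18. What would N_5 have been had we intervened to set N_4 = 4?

Intervening sets N_4 = 4 and removes its equation (N_4 <- 2N_2 - N_1).
N_3 = min(N_1, N_2) - 5  [with N_1=2, N_2=-1]  = -6
N_5 = -2N_3 - 2N_4 - 2  [with N_3=-6, N_4=4]  = 2

2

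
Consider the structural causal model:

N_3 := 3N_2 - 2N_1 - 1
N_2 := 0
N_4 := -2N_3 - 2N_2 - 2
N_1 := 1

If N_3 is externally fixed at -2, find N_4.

The intervention breaks the incoming arrows to N_3: N_3 := 3N_2 - 2N_1 - 1 no longer applies, and N_3 = -2.
N_4 = -2N_3 - 2N_2 - 2  [with N_3=-2, N_2=0]  = 2

2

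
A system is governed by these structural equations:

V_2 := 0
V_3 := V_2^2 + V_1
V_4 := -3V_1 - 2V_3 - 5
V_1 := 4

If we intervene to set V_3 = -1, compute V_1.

4

Under do(V_3=-1), the mechanism V_3 := V_2^2 + V_1 is discarded; V_3 is fixed at -1.
V_1 is not downstream of the intervention, so its value is determined by the original equations.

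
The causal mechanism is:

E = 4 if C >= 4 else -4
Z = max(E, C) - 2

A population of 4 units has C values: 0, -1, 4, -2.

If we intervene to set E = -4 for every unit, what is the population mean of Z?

do(E=-4) breaks E's dependence on C. With E=-4 fixed, Z across the units is -2, -3, 2, -4, mean -1.75.

-1.75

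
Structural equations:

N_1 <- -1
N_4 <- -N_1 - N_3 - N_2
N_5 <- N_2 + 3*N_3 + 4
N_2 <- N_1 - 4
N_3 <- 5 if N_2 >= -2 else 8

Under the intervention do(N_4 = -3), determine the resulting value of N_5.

Intervening sets N_4 = -3 and removes its equation (N_4 <- -N_1 - N_3 - N_2).
No directed path runs from N_4 to N_5, so N_5 keeps its natural value.
N_2 = N_1 - 4  [with N_1=-1]  = -5
N_3 = 5 if N_2 >= -2 else 8  [with N_2=-5]  = 8
N_5 = N_2 + 3*N_3 + 4  [with N_2=-5, N_3=8]  = 23

23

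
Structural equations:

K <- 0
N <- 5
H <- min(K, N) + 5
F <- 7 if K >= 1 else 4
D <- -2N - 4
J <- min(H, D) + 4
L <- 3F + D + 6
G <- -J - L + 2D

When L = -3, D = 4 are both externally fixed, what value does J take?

8

Setting L = -3, D = 4 by intervention discards those variables' equations.
H = min(K, N) + 5  [with K=0, N=5]  = 5
J = min(H, D) + 4  [with H=5, D=4]  = 8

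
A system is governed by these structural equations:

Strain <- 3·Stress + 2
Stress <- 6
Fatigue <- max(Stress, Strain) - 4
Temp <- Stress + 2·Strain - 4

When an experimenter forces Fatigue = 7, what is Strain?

The intervention breaks the incoming arrows to Fatigue: Fatigue <- max(Stress, Strain) - 4 no longer applies, and Fatigue = 7.
Since Strain is not a descendant of the intervened variable, it is unaffected.
Strain = 3·Stress + 2  [with Stress=6]  = 20

20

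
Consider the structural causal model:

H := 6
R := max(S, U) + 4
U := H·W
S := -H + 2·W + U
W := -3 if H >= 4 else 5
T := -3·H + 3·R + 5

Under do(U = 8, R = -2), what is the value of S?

The joint intervention fixes U = 8, R = -2, removing each variable's own equation.
W = -3 if H >= 4 else 5  [with H=6]  = -3
S = -H + 2·W + U  [with H=6, W=-3, U=8]  = -4

-4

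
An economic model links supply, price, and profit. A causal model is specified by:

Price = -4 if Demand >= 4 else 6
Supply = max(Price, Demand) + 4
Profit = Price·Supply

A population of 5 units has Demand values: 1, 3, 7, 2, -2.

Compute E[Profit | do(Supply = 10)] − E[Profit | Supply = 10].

do(Supply=10) breaks Supply's dependence on Demand. With Supply=10 fixed, Profit across the units is 60, 60, -40, 60, 60, mean 40.
Observing Supply=10 restricts to units where Supply's equation naturally yields 10: Demand ∈ {1, 3, 2, -2}. In that subpopulation Profit = 60, 60, 60, 60, mean 60.
Difference = 40 − 60 = -20.

-20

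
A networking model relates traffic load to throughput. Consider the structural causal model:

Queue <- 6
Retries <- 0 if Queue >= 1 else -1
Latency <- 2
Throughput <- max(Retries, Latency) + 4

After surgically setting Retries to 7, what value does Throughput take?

11

The intervention breaks the incoming arrows to Retries: Retries <- 0 if Queue >= 1 else -1 no longer applies, and Retries = 7.
Throughput = max(Retries, Latency) + 4  [with Retries=7, Latency=2]  = 11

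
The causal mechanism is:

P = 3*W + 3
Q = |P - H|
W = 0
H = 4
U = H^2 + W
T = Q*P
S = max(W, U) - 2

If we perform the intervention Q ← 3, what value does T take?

Intervening sets Q = 3 and removes its equation (Q = |P - H|).
P = 3*W + 3  [with W=0]  = 3
T = Q*P  [with Q=3, P=3]  = 9

9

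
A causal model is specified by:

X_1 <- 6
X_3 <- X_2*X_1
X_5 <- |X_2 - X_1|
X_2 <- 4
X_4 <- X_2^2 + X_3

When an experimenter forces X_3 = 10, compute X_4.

26

The intervention breaks the incoming arrows to X_3: X_3 <- X_2*X_1 no longer applies, and X_3 = 10.
X_4 = X_2^2 + X_3  [with X_2=4, X_3=10]  = 26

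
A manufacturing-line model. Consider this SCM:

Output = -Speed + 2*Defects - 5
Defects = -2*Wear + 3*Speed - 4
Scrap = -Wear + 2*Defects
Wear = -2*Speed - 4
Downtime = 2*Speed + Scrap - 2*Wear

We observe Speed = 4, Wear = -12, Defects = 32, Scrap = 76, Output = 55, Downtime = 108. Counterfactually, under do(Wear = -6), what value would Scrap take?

46

Under do(Wear=-6), the mechanism Wear = -2*Speed - 4 is discarded; Wear is fixed at -6.
Defects = -2*Wear + 3*Speed - 4  [with Wear=-6, Speed=4]  = 20
Scrap = -Wear + 2*Defects  [with Wear=-6, Defects=20]  = 46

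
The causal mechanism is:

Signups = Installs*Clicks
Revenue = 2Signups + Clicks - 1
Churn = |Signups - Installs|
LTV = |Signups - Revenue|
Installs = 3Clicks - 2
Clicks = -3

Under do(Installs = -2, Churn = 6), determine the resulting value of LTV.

The joint intervention fixes Installs = -2, Churn = 6, removing each variable's own equation.
Signups = Installs*Clicks  [with Installs=-2, Clicks=-3]  = 6
Revenue = 2Signups + Clicks - 1  [with Signups=6, Clicks=-3]  = 8
LTV = |Signups - Revenue|  [with Signups=6, Revenue=8]  = 2

2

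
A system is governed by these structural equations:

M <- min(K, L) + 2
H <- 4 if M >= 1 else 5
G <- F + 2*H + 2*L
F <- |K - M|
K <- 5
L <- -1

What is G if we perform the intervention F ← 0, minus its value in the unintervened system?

-4

Under do(F=0), the mechanism F <- |K - M| is discarded; F is fixed at 0.
M = min(K, L) + 2  [with K=5, L=-1]  = 1
H = 4 if M >= 1 else 5  [with M=1]  = 4
G = F + 2*H + 2*L  [with F=0, H=4, L=-1]  = 6
Without intervention: M = min(K, L) + 2  [with K=5, L=-1]  = 1; F = |K - M|  [with K=5, M=1]  = 4; H = 4 if M >= 1 else 5  [with M=1]  = 4; G = F + 2*H + 2*L  [with F=4, H=4, L=-1]  = 10.
Change = 6 − 10 = -4.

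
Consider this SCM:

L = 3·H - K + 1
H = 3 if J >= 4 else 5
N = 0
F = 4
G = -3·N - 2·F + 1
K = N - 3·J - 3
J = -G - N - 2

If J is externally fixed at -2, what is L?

The intervention breaks the incoming arrows to J: J = -G - N - 2 no longer applies, and J = -2.
K = N - 3·J - 3  [with N=0, J=-2]  = 3
H = 3 if J >= 4 else 5  [with J=-2]  = 5
L = 3·H - K + 1  [with H=5, K=3]  = 13

13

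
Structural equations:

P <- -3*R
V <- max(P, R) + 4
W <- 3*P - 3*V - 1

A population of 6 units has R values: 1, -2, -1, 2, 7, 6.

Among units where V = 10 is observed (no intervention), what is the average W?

-49

E[W|V=10] averages over only the 2 units with V=10 (R = -2, 6): W = -13, -85, mean -49.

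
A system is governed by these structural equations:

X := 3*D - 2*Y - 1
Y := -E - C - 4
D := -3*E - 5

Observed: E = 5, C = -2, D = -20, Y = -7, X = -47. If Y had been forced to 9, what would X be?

Intervening sets Y = 9 and removes its equation (Y := -E - C - 4).
D = -3*E - 5  [with E=5]  = -20
X = 3*D - 2*Y - 1  [with D=-20, Y=9]  = -79

-79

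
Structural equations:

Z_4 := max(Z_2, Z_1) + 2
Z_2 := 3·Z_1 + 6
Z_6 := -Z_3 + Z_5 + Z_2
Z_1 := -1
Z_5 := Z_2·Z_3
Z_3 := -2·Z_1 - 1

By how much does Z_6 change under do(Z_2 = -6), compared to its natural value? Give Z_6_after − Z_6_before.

-18

Under do(Z_2=-6), the mechanism Z_2 := 3·Z_1 + 6 is discarded; Z_2 is fixed at -6.
Z_3 = -2·Z_1 - 1  [with Z_1=-1]  = 1
Z_5 = Z_2·Z_3  [with Z_2=-6, Z_3=1]  = -6
Z_6 = -Z_3 + Z_5 + Z_2  [with Z_3=1, Z_5=-6, Z_2=-6]  = -13
Without intervention: Z_2 = 3·Z_1 + 6  [with Z_1=-1]  = 3; Z_3 = -2·Z_1 - 1  [with Z_1=-1]  = 1; Z_5 = Z_2·Z_3  [with Z_2=3, Z_3=1]  = 3; Z_6 = -Z_3 + Z_5 + Z_2  [with Z_3=1, Z_5=3, Z_2=3]  = 5.
Change = -13 − 5 = -18.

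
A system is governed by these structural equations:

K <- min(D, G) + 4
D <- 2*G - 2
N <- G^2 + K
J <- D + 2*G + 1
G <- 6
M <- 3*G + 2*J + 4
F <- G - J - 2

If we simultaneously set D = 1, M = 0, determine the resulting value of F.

-10

The joint intervention fixes D = 1, M = 0, removing each variable's own equation.
J = D + 2*G + 1  [with D=1, G=6]  = 14
F = G - J - 2  [with G=6, J=14]  = -10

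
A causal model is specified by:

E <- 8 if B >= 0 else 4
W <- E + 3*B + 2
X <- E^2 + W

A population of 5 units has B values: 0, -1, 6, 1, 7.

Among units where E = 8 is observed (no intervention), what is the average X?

84.5

Observing E=8 restricts to units where E's equation naturally yields 8: B ∈ {0, 6, 1, 7}. In that subpopulation X = 74, 92, 77, 95, mean 84.5.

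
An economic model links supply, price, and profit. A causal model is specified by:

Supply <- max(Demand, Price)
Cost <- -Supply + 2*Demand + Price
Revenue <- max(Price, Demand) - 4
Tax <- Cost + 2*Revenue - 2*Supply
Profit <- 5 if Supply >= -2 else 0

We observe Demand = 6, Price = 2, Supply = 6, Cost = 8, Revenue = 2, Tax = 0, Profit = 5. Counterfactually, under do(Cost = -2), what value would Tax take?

Under do(Cost=-2), the mechanism Cost <- -Supply + 2*Demand + Price is discarded; Cost is fixed at -2.
Supply = max(Demand, Price)  [with Demand=6, Price=2]  = 6
Revenue = max(Price, Demand) - 4  [with Price=2, Demand=6]  = 2
Tax = Cost + 2*Revenue - 2*Supply  [with Cost=-2, Revenue=2, Supply=6]  = -10

-10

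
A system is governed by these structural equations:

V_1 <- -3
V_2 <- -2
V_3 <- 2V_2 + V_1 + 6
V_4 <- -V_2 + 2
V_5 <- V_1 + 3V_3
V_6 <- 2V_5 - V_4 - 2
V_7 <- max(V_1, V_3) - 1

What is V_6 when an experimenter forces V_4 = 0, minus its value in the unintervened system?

4

Under do(V_4=0), the mechanism V_4 <- -V_2 + 2 is discarded; V_4 is fixed at 0.
V_3 = 2V_2 + V_1 + 6  [with V_2=-2, V_1=-3]  = -1
V_5 = V_1 + 3V_3  [with V_1=-3, V_3=-1]  = -6
V_6 = 2V_5 - V_4 - 2  [with V_5=-6, V_4=0]  = -14
Without intervention: V_3 = 2V_2 + V_1 + 6  [with V_2=-2, V_1=-3]  = -1; V_4 = -V_2 + 2  [with V_2=-2]  = 4; V_5 = V_1 + 3V_3  [with V_1=-3, V_3=-1]  = -6; V_6 = 2V_5 - V_4 - 2  [with V_5=-6, V_4=4]  = -18.
Change = -14 − (-18) = 4.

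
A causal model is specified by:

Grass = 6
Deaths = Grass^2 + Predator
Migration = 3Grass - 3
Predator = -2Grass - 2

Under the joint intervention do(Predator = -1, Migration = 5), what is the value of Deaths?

The joint intervention fixes Predator = -1, Migration = 5, removing each variable's own equation.
Deaths = Grass^2 + Predator  [with Grass=6, Predator=-1]  = 35

35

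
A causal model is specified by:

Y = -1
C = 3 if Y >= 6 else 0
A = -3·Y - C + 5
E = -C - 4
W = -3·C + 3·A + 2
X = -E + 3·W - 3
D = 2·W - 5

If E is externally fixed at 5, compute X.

Under do(E=5), the mechanism E = -C - 4 is discarded; E is fixed at 5.
C = 3 if Y >= 6 else 0  [with Y=-1]  = 0
A = -3·Y - C + 5  [with Y=-1, C=0]  = 8
W = -3·C + 3·A + 2  [with C=0, A=8]  = 26
X = -E + 3·W - 3  [with E=5, W=26]  = 70

70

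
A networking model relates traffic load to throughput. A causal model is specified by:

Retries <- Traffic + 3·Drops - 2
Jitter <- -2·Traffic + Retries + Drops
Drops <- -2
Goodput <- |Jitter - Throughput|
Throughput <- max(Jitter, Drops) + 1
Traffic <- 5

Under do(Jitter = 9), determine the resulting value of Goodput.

1

Under do(Jitter=9), the mechanism Jitter <- -2·Traffic + Retries + Drops is discarded; Jitter is fixed at 9.
Throughput = max(Jitter, Drops) + 1  [with Jitter=9, Drops=-2]  = 10
Goodput = |Jitter - Throughput|  [with Jitter=9, Throughput=10]  = 1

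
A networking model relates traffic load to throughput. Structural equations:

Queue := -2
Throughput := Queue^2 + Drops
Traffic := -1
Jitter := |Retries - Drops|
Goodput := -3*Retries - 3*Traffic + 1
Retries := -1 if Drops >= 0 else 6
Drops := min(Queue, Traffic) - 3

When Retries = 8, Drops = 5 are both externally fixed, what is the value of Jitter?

3

The joint intervention fixes Retries = 8, Drops = 5, removing each variable's own equation.
Jitter = |Retries - Drops|  [with Retries=8, Drops=5]  = 3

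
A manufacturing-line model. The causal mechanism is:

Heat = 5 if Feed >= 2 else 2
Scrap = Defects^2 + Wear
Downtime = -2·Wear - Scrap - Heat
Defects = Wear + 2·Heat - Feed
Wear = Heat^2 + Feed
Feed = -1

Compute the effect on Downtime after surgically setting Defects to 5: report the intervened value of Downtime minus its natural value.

39

Under do(Defects=5), the mechanism Defects = Wear + 2·Heat - Feed is discarded; Defects is fixed at 5.
Heat = 5 if Feed >= 2 else 2  [with Feed=-1]  = 2
Wear = Heat^2 + Feed  [with Heat=2, Feed=-1]  = 3
Scrap = Defects^2 + Wear  [with Defects=5, Wear=3]  = 28
Downtime = -2·Wear - Scrap - Heat  [with Wear=3, Scrap=28, Heat=2]  = -36
Without intervention: Heat = 5 if Feed >= 2 else 2  [with Feed=-1]  = 2; Wear = Heat^2 + Feed  [with Heat=2, Feed=-1]  = 3; Defects = Wear + 2·Heat - Feed  [with Wear=3, Heat=2, Feed=-1]  = 8; Scrap = Defects^2 + Wear  [with Defects=8, Wear=3]  = 67; Downtime = -2·Wear - Scrap - Heat  [with Wear=3, Scrap=67, Heat=2]  = -75.
Change = -36 − (-75) = 39.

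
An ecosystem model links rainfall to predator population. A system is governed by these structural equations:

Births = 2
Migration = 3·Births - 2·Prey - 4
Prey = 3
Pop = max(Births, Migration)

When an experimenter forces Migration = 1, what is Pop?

The intervention breaks the incoming arrows to Migration: Migration = 3·Births - 2·Prey - 4 no longer applies, and Migration = 1.
Pop = max(Births, Migration)  [with Births=2, Migration=1]  = 2

2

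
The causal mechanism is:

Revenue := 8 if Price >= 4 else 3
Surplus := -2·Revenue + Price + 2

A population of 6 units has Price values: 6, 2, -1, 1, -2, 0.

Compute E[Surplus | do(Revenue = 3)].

Every unit gets Revenue=3 under the intervention. Surplus values become 2, -2, -5, -3, -6, -4; E[Surplus|do(Revenue=3)] = -3.

-3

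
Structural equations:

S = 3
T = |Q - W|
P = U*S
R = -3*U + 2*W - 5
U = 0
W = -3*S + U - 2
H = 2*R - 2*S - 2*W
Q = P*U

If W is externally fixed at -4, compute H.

do(W=-4) replaces the equation W = -3*S + U - 2 with the constant W = -4.
R = -3*U + 2*W - 5  [with U=0, W=-4]  = -13
H = 2*R - 2*S - 2*W  [with R=-13, S=3, W=-4]  = -24

-24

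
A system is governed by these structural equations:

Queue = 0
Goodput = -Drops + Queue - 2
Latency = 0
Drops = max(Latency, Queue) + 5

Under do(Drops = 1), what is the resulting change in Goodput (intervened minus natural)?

The intervention breaks the incoming arrows to Drops: Drops = max(Latency, Queue) + 5 no longer applies, and Drops = 1.
Goodput = -Drops + Queue - 2  [with Drops=1, Queue=0]  = -3
Without intervention: Drops = max(Latency, Queue) + 5  [with Latency=0, Queue=0]  = 5; Goodput = -Drops + Queue - 2  [with Drops=5, Queue=0]  = -7.
Change = -3 − (-7) = 4.

4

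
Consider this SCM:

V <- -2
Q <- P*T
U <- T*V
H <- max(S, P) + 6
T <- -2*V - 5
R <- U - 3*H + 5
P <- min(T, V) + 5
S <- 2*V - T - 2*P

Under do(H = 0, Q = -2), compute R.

Under do(H = 0, Q = -2), each intervened variable's structural equation is replaced by its fixed value.
T = -2*V - 5  [with V=-2]  = -1
U = T*V  [with T=-1, V=-2]  = 2
R = U - 3*H + 5  [with U=2, H=0]  = 7

7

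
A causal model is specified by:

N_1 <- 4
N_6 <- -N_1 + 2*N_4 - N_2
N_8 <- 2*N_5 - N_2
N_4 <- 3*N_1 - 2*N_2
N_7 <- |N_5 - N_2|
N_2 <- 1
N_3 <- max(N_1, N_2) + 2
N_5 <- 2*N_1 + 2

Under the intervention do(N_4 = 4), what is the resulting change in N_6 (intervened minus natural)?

Under do(N_4=4), the mechanism N_4 <- 3*N_1 - 2*N_2 is discarded; N_4 is fixed at 4.
N_6 = -N_1 + 2*N_4 - N_2  [with N_1=4, N_4=4, N_2=1]  = 3
Without intervention: N_4 = 3*N_1 - 2*N_2  [with N_1=4, N_2=1]  = 10; N_6 = -N_1 + 2*N_4 - N_2  [with N_1=4, N_4=10, N_2=1]  = 15.
Change = 3 − 15 = -12.

-12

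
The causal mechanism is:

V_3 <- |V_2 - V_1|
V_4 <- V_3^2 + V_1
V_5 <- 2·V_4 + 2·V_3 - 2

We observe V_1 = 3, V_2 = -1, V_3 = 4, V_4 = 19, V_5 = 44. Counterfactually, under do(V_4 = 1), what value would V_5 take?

Intervening sets V_4 = 1 and removes its equation (V_4 <- V_3^2 + V_1).
V_3 = |V_2 - V_1|  [with V_2=-1, V_1=3]  = 4
V_5 = 2·V_4 + 2·V_3 - 2  [with V_4=1, V_3=4]  = 8

8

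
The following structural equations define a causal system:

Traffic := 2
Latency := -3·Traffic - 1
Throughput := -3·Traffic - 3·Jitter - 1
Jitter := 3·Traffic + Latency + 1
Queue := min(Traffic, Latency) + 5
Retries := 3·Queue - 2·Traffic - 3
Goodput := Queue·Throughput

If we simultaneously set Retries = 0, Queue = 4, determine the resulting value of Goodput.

The joint intervention fixes Retries = 0, Queue = 4, removing each variable's own equation.
Latency = -3·Traffic - 1  [with Traffic=2]  = -7
Jitter = 3·Traffic + Latency + 1  [with Traffic=2, Latency=-7]  = 0
Throughput = -3·Traffic - 3·Jitter - 1  [with Traffic=2, Jitter=0]  = -7
Goodput = Queue·Throughput  [with Queue=4, Throughput=-7]  = -28

-28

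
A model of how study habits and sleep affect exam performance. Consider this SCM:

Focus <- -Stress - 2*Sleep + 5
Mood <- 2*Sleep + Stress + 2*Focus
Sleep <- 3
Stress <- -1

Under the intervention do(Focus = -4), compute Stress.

Under do(Focus=-4), the mechanism Focus <- -Stress - 2*Sleep + 5 is discarded; Focus is fixed at -4.
Since Stress is not a descendant of the intervened variable, it is unaffected.

-1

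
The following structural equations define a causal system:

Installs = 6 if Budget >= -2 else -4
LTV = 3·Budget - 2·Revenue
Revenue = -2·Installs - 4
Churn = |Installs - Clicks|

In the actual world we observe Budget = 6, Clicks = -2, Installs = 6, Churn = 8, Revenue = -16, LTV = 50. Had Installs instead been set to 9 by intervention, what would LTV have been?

62

The intervention breaks the incoming arrows to Installs: Installs = 6 if Budget >= -2 else -4 no longer applies, and Installs = 9.
Revenue = -2·Installs - 4  [with Installs=9]  = -22
LTV = 3·Budget - 2·Revenue  [with Budget=6, Revenue=-22]  = 62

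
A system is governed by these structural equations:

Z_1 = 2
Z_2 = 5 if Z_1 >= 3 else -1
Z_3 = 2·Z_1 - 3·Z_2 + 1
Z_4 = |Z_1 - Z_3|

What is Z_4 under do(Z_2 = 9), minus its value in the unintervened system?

18

Under do(Z_2=9), the mechanism Z_2 = 5 if Z_1 >= 3 else -1 is discarded; Z_2 is fixed at 9.
Z_3 = 2·Z_1 - 3·Z_2 + 1  [with Z_1=2, Z_2=9]  = -22
Z_4 = |Z_1 - Z_3|  [with Z_1=2, Z_3=-22]  = 24
Without intervention: Z_2 = 5 if Z_1 >= 3 else -1  [with Z_1=2]  = -1; Z_3 = 2·Z_1 - 3·Z_2 + 1  [with Z_1=2, Z_2=-1]  = 8; Z_4 = |Z_1 - Z_3|  [with Z_1=2, Z_3=8]  = 6.
Change = 24 − 6 = 18.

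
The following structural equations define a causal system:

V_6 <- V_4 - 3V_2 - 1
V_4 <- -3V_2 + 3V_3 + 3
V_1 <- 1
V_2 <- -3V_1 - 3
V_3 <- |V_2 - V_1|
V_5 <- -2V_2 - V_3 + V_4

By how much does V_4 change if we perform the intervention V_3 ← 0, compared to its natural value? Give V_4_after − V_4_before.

-21

The intervention breaks the incoming arrows to V_3: V_3 <- |V_2 - V_1| no longer applies, and V_3 = 0.
V_2 = -3V_1 - 3  [with V_1=1]  = -6
V_4 = -3V_2 + 3V_3 + 3  [with V_2=-6, V_3=0]  = 21
Without intervention: V_2 = -3V_1 - 3  [with V_1=1]  = -6; V_3 = |V_2 - V_1|  [with V_2=-6, V_1=1]  = 7; V_4 = -3V_2 + 3V_3 + 3  [with V_2=-6, V_3=7]  = 42.
Change = 21 − 42 = -21.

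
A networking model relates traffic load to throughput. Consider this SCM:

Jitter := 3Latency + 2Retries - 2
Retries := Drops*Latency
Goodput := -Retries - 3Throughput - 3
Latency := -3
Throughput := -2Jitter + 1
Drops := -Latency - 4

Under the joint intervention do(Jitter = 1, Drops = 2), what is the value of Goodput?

The joint intervention fixes Jitter = 1, Drops = 2, removing each variable's own equation.
Retries = Drops*Latency  [with Drops=2, Latency=-3]  = -6
Throughput = -2Jitter + 1  [with Jitter=1]  = -1
Goodput = -Retries - 3Throughput - 3  [with Retries=-6, Throughput=-1]  = 6

6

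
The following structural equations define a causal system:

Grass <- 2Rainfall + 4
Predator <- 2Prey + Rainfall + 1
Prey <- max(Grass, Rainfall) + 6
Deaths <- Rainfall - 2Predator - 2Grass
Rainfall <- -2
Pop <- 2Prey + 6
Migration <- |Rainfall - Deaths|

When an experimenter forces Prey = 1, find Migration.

2

The intervention breaks the incoming arrows to Prey: Prey <- max(Grass, Rainfall) + 6 no longer applies, and Prey = 1.
Grass = 2Rainfall + 4  [with Rainfall=-2]  = 0
Predator = 2Prey + Rainfall + 1  [with Prey=1, Rainfall=-2]  = 1
Deaths = Rainfall - 2Predator - 2Grass  [with Rainfall=-2, Predator=1, Grass=0]  = -4
Migration = |Rainfall - Deaths|  [with Rainfall=-2, Deaths=-4]  = 2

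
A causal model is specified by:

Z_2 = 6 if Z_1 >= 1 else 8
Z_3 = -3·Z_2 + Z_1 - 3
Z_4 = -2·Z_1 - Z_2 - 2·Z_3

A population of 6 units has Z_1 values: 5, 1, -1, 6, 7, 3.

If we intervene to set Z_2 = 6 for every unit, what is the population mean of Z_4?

do(Z_2=6) breaks Z_2's dependence on Z_1. With Z_2=6 fixed, Z_4 across the units is 16, 32, 40, 12, 8, 24, mean 22.

22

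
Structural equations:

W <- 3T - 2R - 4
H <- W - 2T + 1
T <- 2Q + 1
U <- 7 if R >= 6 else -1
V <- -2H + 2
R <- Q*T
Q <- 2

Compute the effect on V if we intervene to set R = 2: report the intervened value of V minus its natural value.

The intervention breaks the incoming arrows to R: R <- Q*T no longer applies, and R = 2.
T = 2Q + 1  [with Q=2]  = 5
W = 3T - 2R - 4  [with T=5, R=2]  = 7
H = W - 2T + 1  [with W=7, T=5]  = -2
V = -2H + 2  [with H=-2]  = 6
Without intervention: T = 2Q + 1  [with Q=2]  = 5; R = Q*T  [with Q=2, T=5]  = 10; W = 3T - 2R - 4  [with T=5, R=10]  = -9; H = W - 2T + 1  [with W=-9, T=5]  = -18; V = -2H + 2  [with H=-18]  = 38.
Change = 6 − 38 = -32.

-32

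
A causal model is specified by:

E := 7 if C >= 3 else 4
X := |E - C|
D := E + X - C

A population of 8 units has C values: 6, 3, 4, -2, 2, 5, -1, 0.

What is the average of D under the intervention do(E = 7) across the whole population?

Under do(E=7), E's equation is replaced by E=7 for every unit. Per-unit D: 2, 8, 6, 18, 10, 4, 16, 14. Mean = 9.75.

9.75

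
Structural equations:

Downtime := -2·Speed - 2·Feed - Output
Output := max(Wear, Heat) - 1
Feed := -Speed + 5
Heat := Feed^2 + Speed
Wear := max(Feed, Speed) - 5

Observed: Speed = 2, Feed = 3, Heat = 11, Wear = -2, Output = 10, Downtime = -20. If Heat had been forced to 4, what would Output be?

3

do(Heat=4) replaces the equation Heat := Feed^2 + Speed with the constant Heat = 4.
Feed = -Speed + 5  [with Speed=2]  = 3
Wear = max(Feed, Speed) - 5  [with Feed=3, Speed=2]  = -2
Output = max(Wear, Heat) - 1  [with Wear=-2, Heat=4]  = 3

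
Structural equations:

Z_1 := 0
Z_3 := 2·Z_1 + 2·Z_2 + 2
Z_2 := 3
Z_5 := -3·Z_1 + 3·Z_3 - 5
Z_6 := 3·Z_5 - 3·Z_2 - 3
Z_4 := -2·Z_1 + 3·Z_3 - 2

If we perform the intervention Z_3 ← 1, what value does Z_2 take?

3

Under do(Z_3=1), the mechanism Z_3 := 2·Z_1 + 2·Z_2 + 2 is discarded; Z_3 is fixed at 1.
Since Z_2 is not a descendant of the intervened variable, it is unaffected.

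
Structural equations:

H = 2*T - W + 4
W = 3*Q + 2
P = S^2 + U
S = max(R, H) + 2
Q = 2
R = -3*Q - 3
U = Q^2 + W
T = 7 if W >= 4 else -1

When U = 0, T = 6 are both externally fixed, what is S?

Setting U = 0, T = 6 by intervention discards those variables' equations.
W = 3*Q + 2  [with Q=2]  = 8
H = 2*T - W + 4  [with T=6, W=8]  = 8
R = -3*Q - 3  [with Q=2]  = -9
S = max(R, H) + 2  [with R=-9, H=8]  = 10

10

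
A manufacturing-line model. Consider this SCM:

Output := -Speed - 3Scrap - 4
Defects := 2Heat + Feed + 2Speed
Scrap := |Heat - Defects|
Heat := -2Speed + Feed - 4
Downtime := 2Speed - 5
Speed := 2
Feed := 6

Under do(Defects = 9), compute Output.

Under do(Defects=9), the mechanism Defects := 2Heat + Feed + 2Speed is discarded; Defects is fixed at 9.
Heat = -2Speed + Feed - 4  [with Speed=2, Feed=6]  = -2
Scrap = |Heat - Defects|  [with Heat=-2, Defects=9]  = 11
Output = -Speed - 3Scrap - 4  [with Speed=2, Scrap=11]  = -39

-39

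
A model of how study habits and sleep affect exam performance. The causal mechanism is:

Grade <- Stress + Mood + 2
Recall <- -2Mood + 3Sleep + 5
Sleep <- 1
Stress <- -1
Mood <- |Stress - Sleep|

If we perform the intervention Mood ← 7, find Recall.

The intervention breaks the incoming arrows to Mood: Mood <- |Stress - Sleep| no longer applies, and Mood = 7.
Recall = -2Mood + 3Sleep + 5  [with Mood=7, Sleep=1]  = -6

-6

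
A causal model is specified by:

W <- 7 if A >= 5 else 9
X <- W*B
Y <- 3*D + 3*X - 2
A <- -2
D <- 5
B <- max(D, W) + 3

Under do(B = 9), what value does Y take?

Under do(B=9), the mechanism B <- max(D, W) + 3 is discarded; B is fixed at 9.
W = 7 if A >= 5 else 9  [with A=-2]  = 9
X = W*B  [with W=9, B=9]  = 81
Y = 3*D + 3*X - 2  [with D=5, X=81]  = 256

256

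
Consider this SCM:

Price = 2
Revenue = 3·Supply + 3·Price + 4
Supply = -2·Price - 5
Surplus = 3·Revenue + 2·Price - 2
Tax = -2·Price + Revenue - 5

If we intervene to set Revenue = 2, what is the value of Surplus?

do(Revenue=2) replaces the equation Revenue = 3·Supply + 3·Price + 4 with the constant Revenue = 2.
Surplus = 3·Revenue + 2·Price - 2  [with Revenue=2, Price=2]  = 8

8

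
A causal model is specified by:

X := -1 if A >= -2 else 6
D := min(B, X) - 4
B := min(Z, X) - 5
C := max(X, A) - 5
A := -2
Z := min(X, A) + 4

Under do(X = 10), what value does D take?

-7

Under do(X=10), the mechanism X := -1 if A >= -2 else 6 is discarded; X is fixed at 10.
Z = min(X, A) + 4  [with X=10, A=-2]  = 2
B = min(Z, X) - 5  [with Z=2, X=10]  = -3
D = min(B, X) - 4  [with B=-3, X=10]  = -7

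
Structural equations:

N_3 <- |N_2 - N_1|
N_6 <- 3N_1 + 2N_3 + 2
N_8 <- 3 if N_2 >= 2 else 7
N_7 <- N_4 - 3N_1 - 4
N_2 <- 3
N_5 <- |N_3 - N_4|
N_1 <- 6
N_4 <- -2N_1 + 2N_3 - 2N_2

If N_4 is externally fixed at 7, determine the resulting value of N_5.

4

Intervening sets N_4 = 7 and removes its equation (N_4 <- -2N_1 + 2N_3 - 2N_2).
N_3 = |N_2 - N_1|  [with N_2=3, N_1=6]  = 3
N_5 = |N_3 - N_4|  [with N_3=3, N_4=7]  = 4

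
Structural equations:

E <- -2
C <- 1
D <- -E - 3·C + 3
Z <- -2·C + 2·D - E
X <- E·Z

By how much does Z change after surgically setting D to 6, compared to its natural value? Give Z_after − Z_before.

8

The intervention breaks the incoming arrows to D: D <- -E - 3·C + 3 no longer applies, and D = 6.
Z = -2·C + 2·D - E  [with C=1, D=6, E=-2]  = 12
Without intervention: D = -E - 3·C + 3  [with E=-2, C=1]  = 2; Z = -2·C + 2·D - E  [with C=1, D=2, E=-2]  = 4.
Change = 12 − 4 = 8.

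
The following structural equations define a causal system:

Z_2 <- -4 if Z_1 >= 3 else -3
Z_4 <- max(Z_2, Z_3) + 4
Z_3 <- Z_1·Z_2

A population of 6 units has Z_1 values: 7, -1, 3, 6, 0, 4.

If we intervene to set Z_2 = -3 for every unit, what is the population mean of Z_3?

Every unit gets Z_2=-3 under the intervention. Z_3 values become -21, 3, -9, -18, 0, -12; E[Z_3|do(Z_2=-3)] = -9.5.

-9.5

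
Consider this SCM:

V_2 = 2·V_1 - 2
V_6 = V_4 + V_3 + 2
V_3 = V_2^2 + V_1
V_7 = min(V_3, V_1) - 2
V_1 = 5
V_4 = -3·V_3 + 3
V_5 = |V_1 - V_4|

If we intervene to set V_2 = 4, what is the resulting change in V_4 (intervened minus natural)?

Under do(V_2=4), the mechanism V_2 = 2·V_1 - 2 is discarded; V_2 is fixed at 4.
V_3 = V_2^2 + V_1  [with V_2=4, V_1=5]  = 21
V_4 = -3·V_3 + 3  [with V_3=21]  = -60
Without intervention: V_2 = 2·V_1 - 2  [with V_1=5]  = 8; V_3 = V_2^2 + V_1  [with V_2=8, V_1=5]  = 69; V_4 = -3·V_3 + 3  [with V_3=69]  = -204.
Change = -60 − (-204) = 144.

144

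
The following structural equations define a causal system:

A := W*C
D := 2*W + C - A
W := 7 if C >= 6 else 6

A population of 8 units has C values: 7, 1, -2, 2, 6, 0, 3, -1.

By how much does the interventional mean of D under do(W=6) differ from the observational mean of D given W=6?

The intervention sets W=6 in all 8 units regardless of C. Recomputing D per unit gives -23, 7, 22, 2, -18, 12, -3, 17; average 2.
E[D|W=6] averages over only the 6 units with W=6 (C = 1, -2, 2, 0, 3, -1): D = 7, 22, 2, 12, -3, 17, mean 9.5.
Difference = 2 − 9.5 = -7.5.

-7.5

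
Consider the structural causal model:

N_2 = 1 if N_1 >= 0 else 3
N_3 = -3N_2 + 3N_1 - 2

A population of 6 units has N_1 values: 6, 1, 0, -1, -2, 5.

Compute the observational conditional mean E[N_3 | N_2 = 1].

Conditioning on N_2=1 selects the 4 unit(s) with N_1 ∈ {6, 1, 0, 5}. Their N_3 values: 13, -2, -5, 10. Mean = 4.

4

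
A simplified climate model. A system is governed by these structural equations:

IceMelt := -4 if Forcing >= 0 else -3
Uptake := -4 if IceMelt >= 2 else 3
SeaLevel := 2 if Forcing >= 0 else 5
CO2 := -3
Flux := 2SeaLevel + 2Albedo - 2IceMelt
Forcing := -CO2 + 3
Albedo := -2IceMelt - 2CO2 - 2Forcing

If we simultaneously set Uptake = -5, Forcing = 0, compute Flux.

40

Under do(Uptake = -5, Forcing = 0), each intervened variable's structural equation is replaced by its fixed value.
IceMelt = -4 if Forcing >= 0 else -3  [with Forcing=0]  = -4
Albedo = -2IceMelt - 2CO2 - 2Forcing  [with IceMelt=-4, CO2=-3, Forcing=0]  = 14
SeaLevel = 2 if Forcing >= 0 else 5  [with Forcing=0]  = 2
Flux = 2SeaLevel + 2Albedo - 2IceMelt  [with SeaLevel=2, Albedo=14, IceMelt=-4]  = 40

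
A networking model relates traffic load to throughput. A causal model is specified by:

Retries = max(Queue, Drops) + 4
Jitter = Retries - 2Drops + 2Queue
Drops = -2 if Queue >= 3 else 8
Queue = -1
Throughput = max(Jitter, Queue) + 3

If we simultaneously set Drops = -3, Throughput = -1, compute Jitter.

The joint intervention fixes Drops = -3, Throughput = -1, removing each variable's own equation.
Retries = max(Queue, Drops) + 4  [with Queue=-1, Drops=-3]  = 3
Jitter = Retries - 2Drops + 2Queue  [with Retries=3, Drops=-3, Queue=-1]  = 7

7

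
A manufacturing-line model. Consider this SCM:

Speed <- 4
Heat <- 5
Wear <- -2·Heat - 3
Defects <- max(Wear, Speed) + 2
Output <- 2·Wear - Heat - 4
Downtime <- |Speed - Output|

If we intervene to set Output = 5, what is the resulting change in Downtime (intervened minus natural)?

-38

The intervention breaks the incoming arrows to Output: Output <- 2·Wear - Heat - 4 no longer applies, and Output = 5.
Downtime = |Speed - Output|  [with Speed=4, Output=5]  = 1
Without intervention: Wear = -2·Heat - 3  [with Heat=5]  = -13; Output = 2·Wear - Heat - 4  [with Wear=-13, Heat=5]  = -35; Downtime = |Speed - Output|  [with Speed=4, Output=-35]  = 39.
Change = 1 − 39 = -38.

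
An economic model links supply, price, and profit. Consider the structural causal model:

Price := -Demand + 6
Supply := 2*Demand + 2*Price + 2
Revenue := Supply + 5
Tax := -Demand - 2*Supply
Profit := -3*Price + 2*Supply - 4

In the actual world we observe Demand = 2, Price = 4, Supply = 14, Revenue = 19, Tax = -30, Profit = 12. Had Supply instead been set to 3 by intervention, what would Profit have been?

The intervention breaks the incoming arrows to Supply: Supply := 2*Demand + 2*Price + 2 no longer applies, and Supply = 3.
Price = -Demand + 6  [with Demand=2]  = 4
Profit = -3*Price + 2*Supply - 4  [with Price=4, Supply=3]  = -10

-10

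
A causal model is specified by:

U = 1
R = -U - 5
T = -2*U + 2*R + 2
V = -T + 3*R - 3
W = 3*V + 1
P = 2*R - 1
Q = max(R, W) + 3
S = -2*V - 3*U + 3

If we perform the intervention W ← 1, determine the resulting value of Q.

Under do(W=1), the mechanism W = 3*V + 1 is discarded; W is fixed at 1.
R = -U - 5  [with U=1]  = -6
Q = max(R, W) + 3  [with R=-6, W=1]  = 4

4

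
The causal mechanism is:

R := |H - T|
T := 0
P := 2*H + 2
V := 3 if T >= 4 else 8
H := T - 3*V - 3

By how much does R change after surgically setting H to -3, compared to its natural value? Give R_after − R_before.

-24

The intervention breaks the incoming arrows to H: H := T - 3*V - 3 no longer applies, and H = -3.
R = |H - T|  [with H=-3, T=0]  = 3
Without intervention: V = 3 if T >= 4 else 8  [with T=0]  = 8; H = T - 3*V - 3  [with T=0, V=8]  = -27; R = |H - T|  [with H=-27, T=0]  = 27.
Change = 3 − 27 = -24.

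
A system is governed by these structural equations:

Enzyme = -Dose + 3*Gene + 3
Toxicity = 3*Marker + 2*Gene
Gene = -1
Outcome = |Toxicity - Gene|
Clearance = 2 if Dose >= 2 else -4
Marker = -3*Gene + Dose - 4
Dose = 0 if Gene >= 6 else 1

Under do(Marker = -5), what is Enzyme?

-1

Under do(Marker=-5), the mechanism Marker = -3*Gene + Dose - 4 is discarded; Marker is fixed at -5.
Since Enzyme is not a descendant of the intervened variable, it is unaffected.
Dose = 0 if Gene >= 6 else 1  [with Gene=-1]  = 1
Enzyme = -Dose + 3*Gene + 3  [with Dose=1, Gene=-1]  = -1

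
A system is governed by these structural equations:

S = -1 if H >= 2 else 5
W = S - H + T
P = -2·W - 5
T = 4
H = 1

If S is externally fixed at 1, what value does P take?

-13

do(S=1) replaces the equation S = -1 if H >= 2 else 5 with the constant S = 1.
W = S - H + T  [with S=1, H=1, T=4]  = 4
P = -2·W - 5  [with W=4]  = -13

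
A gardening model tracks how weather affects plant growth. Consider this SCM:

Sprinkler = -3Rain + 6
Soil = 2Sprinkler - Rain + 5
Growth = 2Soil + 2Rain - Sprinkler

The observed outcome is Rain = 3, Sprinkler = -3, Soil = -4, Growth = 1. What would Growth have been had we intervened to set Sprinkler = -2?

Under do(Sprinkler=-2), the mechanism Sprinkler = -3Rain + 6 is discarded; Sprinkler is fixed at -2.
Soil = 2Sprinkler - Rain + 5  [with Sprinkler=-2, Rain=3]  = -2
Growth = 2Soil + 2Rain - Sprinkler  [with Soil=-2, Rain=3, Sprinkler=-2]  = 4

4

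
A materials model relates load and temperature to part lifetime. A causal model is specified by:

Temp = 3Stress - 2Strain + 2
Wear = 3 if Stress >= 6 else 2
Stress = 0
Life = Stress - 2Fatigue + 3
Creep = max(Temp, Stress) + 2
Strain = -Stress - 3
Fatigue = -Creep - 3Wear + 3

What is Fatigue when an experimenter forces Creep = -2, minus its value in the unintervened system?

12

Under do(Creep=-2), the mechanism Creep = max(Temp, Stress) + 2 is discarded; Creep is fixed at -2.
Wear = 3 if Stress >= 6 else 2  [with Stress=0]  = 2
Fatigue = -Creep - 3Wear + 3  [with Creep=-2, Wear=2]  = -1
Without intervention: Strain = -Stress - 3  [with Stress=0]  = -3; Temp = 3Stress - 2Strain + 2  [with Stress=0, Strain=-3]  = 8; Creep = max(Temp, Stress) + 2  [with Temp=8, Stress=0]  = 10; Wear = 3 if Stress >= 6 else 2  [with Stress=0]  = 2; Fatigue = -Creep - 3Wear + 3  [with Creep=10, Wear=2]  = -13.
Change = -1 − (-13) = 12.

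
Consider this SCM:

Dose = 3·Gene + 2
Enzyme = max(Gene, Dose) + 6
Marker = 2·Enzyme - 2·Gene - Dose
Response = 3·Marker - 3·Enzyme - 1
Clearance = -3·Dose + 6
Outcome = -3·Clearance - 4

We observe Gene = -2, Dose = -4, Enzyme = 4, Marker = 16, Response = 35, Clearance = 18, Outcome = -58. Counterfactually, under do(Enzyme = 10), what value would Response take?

53

do(Enzyme=10) replaces the equation Enzyme = max(Gene, Dose) + 6 with the constant Enzyme = 10.
Dose = 3·Gene + 2  [with Gene=-2]  = -4
Marker = 2·Enzyme - 2·Gene - Dose  [with Enzyme=10, Gene=-2, Dose=-4]  = 28
Response = 3·Marker - 3·Enzyme - 1  [with Marker=28, Enzyme=10]  = 53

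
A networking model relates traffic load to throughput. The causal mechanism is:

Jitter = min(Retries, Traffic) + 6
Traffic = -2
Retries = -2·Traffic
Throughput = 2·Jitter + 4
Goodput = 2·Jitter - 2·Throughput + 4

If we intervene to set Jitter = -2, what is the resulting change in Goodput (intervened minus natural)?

12

do(Jitter=-2) replaces the equation Jitter = min(Retries, Traffic) + 6 with the constant Jitter = -2.
Throughput = 2·Jitter + 4  [with Jitter=-2]  = 0
Goodput = 2·Jitter - 2·Throughput + 4  [with Jitter=-2, Throughput=0]  = 0
Without intervention: Retries = -2·Traffic  [with Traffic=-2]  = 4; Jitter = min(Retries, Traffic) + 6  [with Retries=4, Traffic=-2]  = 4; Throughput = 2·Jitter + 4  [with Jitter=4]  = 12; Goodput = 2·Jitter - 2·Throughput + 4  [with Jitter=4, Throughput=12]  = -12.
Change = 0 − (-12) = 12.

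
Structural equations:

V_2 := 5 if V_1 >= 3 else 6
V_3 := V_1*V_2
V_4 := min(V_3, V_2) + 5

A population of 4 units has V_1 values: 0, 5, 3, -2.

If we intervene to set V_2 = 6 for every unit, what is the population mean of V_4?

5

The intervention sets V_2=6 in all 4 units regardless of V_1. Recomputing V_4 per unit gives 5, 11, 11, -7; average 5.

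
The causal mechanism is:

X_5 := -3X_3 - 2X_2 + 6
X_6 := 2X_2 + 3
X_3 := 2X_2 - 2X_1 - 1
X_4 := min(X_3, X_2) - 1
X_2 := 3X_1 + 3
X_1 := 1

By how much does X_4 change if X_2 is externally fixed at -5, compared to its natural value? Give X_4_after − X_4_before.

Under do(X_2=-5), the mechanism X_2 := 3X_1 + 3 is discarded; X_2 is fixed at -5.
X_3 = 2X_2 - 2X_1 - 1  [with X_2=-5, X_1=1]  = -13
X_4 = min(X_3, X_2) - 1  [with X_3=-13, X_2=-5]  = -14
Without intervention: X_2 = 3X_1 + 3  [with X_1=1]  = 6; X_3 = 2X_2 - 2X_1 - 1  [with X_2=6, X_1=1]  = 9; X_4 = min(X_3, X_2) - 1  [with X_3=9, X_2=6]  = 5.
Change = -14 − 5 = -19.

-19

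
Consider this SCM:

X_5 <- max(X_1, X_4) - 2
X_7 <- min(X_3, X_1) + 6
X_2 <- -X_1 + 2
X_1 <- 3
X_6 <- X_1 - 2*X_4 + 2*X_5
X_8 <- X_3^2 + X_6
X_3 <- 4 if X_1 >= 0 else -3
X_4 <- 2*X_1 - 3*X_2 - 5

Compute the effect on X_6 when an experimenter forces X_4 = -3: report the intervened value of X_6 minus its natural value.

12

Under do(X_4=-3), the mechanism X_4 <- 2*X_1 - 3*X_2 - 5 is discarded; X_4 is fixed at -3.
X_5 = max(X_1, X_4) - 2  [with X_1=3, X_4=-3]  = 1
X_6 = X_1 - 2*X_4 + 2*X_5  [with X_1=3, X_4=-3, X_5=1]  = 11
Without intervention: X_2 = -X_1 + 2  [with X_1=3]  = -1; X_4 = 2*X_1 - 3*X_2 - 5  [with X_1=3, X_2=-1]  = 4; X_5 = max(X_1, X_4) - 2  [with X_1=3, X_4=4]  = 2; X_6 = X_1 - 2*X_4 + 2*X_5  [with X_1=3, X_4=4, X_5=2]  = -1.
Change = 11 − (-1) = 12.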